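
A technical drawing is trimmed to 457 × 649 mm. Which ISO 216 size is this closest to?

Aspect ratio 649/457 ≈ 1.420 — close to the ISO √2 ≈ 1.414.
In the C-series (envelope sizes, between A and B): C2 = 458 × 648 mm.
Off by 2 mm total — nearest standard size.

C2 (458 × 648 mm)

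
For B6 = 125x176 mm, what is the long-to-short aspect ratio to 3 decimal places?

176 / 125 = 1.408
ISO 216 targets √2 ≈ 1.414; the -0.006 deviation is from mm rounding.

1.408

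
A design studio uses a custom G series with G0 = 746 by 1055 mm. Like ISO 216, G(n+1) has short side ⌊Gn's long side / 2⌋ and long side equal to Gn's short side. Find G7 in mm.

G1 = 527 × 746 mm (from G0 by 1 halving).
G2: ⌊746/2⌋ × 527 = 373 × 527 mm
G3: ⌊527/2⌋ × 373 = 263 × 373 mm
G4: ⌊373/2⌋ × 263 = 186 × 263 mm
G5: ⌊263/2⌋ × 186 = 131 × 186 mm
G6: ⌊186/2⌋ × 131 = 93 × 131 mm
G7: ⌊131/2⌋ × 93 = 65 × 93 mm

65 × 93 mm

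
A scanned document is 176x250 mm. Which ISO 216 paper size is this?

B5 (176 × 250 mm)

Aspect ratio 250/176 ≈ 1.420 — close to the ISO √2 ≈ 1.414.
In the B-series (B0 = 1000 × 1414 mm): B5 = 176 × 250 mm.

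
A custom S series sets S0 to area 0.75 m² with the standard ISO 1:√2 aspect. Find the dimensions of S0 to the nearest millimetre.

Let the short side be w mm. Then w · w√2 = 0.75 m² = 750,000 mm².
w² = 750,000/√2, so w ≈ 728.2 mm; long side = w√2 ≈ 1029.9 mm.

728 × 1030 mm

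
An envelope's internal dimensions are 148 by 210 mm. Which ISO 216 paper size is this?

Aspect ratio 210/148 ≈ 1.419 — close to the ISO √2 ≈ 1.414.
In the A-series (A0 area = 1 m²): A5 = 148 × 210 mm.

A5 (148 × 210 mm)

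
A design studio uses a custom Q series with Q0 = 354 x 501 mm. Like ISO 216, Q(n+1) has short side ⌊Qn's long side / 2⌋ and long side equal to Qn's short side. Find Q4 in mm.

88 × 125 mm

Q1: ⌊501/2⌋ × 354 = 250 × 354 mm
Q2: ⌊354/2⌋ × 250 = 177 × 250 mm
Q3: ⌊250/2⌋ × 177 = 125 × 177 mm
Q4: ⌊177/2⌋ × 125 = 88 × 125 mm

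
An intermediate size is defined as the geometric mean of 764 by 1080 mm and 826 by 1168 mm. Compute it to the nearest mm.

794 × 1123 mm

Short side: √(764 · 826) = √631064 ≈ 794.4 → 794 mm
Long side: √(1080 · 1168) = √1261440 ≈ 1123.1 → 1123 mm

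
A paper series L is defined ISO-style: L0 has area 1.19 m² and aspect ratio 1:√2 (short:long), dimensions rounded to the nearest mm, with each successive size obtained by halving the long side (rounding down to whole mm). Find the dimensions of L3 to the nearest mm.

Let L0's short side be w mm. w · w√2 = 1.19 m² = 1,190,000 mm², so w ≈ 917.3 mm and w√2 ≈ 1297.3 mm → L0 = 917 × 1297 mm.
L1: ⌊1297/2⌋ × 917 = 648 × 917 mm
L2: ⌊917/2⌋ × 648 = 458 × 648 mm
L3: ⌊648/2⌋ × 458 = 324 × 458 mm

324 × 458 mm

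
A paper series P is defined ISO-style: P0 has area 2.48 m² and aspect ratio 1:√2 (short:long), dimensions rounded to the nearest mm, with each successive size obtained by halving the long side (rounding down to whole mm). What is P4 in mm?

331 × 468 mm

Let P0's short side be w mm. w · w√2 = 2.48 m² = 2,480,000 mm², so w ≈ 1324.2 mm and w√2 ≈ 1872.8 mm → P0 = 1324 × 1873 mm.
P1: ⌊1873/2⌋ × 1324 = 936 × 1324 mm
P2: ⌊1324/2⌋ × 936 = 662 × 936 mm
P3: ⌊936/2⌋ × 662 = 468 × 662 mm
P4: ⌊662/2⌋ × 468 = 331 × 468 mm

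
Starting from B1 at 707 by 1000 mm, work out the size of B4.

B2: ⌊1000/2⌋ × 707 = 500 × 707 mm
B3: ⌊707/2⌋ × 500 = 353 × 500 mm
B4: ⌊500/2⌋ × 353 = 250 × 353 mm

250 × 353 mm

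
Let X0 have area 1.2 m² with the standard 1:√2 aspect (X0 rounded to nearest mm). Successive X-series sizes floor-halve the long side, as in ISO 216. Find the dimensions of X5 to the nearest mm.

162 × 230 mm

Let X0's short side be w mm. w · w√2 = 1.2 m² = 1,200,000 mm², so w ≈ 921.2 mm and w√2 ≈ 1302.7 mm → X0 = 921 × 1303 mm.
X1: ⌊1303/2⌋ × 921 = 651 × 921 mm
X2: ⌊921/2⌋ × 651 = 460 × 651 mm
X3: ⌊651/2⌋ × 460 = 325 × 460 mm
X4: ⌊460/2⌋ × 325 = 230 × 325 mm
X5: ⌊325/2⌋ × 230 = 162 × 230 mm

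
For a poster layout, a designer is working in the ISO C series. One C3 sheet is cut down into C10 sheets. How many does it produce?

128

Each ISO step halves the sheet: 1 × C3 → 2 × C4 → 4 × C5 → 8 × C6 → …
From C3 to C10 is 7 halving steps: 2^7 = 128.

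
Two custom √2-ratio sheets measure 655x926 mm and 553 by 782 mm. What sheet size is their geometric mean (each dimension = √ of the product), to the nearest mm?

602 × 851 mm

Short side: √(655 · 553) = √362215 ≈ 601.8 → 602 mm
Long side: √(926 · 782) = √724132 ≈ 851.0 → 851 mm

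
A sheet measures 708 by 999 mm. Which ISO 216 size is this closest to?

B1 (707 × 1000 mm)

Aspect ratio 999/708 ≈ 1.411 — close to the ISO √2 ≈ 1.414.
In the B-series (B0 = 1000 × 1414 mm): B1 = 707 × 1000 mm.
Off by 2 mm total — nearest standard size.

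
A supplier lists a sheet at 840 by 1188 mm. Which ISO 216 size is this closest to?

A0 (841 × 1189 mm)

Aspect ratio 1188/840 ≈ 1.414 — close to the ISO √2 ≈ 1.414.
In the A-series (A0 area = 1 m²): A0 = 841 × 1189 mm.
Off by 2 mm total — nearest standard size.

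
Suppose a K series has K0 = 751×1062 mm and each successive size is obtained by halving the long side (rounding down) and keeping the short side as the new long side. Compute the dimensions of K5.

132 × 187 mm

K1: ⌊1062/2⌋ × 751 = 531 × 751 mm
K2: ⌊751/2⌋ × 531 = 375 × 531 mm
K3: ⌊531/2⌋ × 375 = 265 × 375 mm
K4: ⌊375/2⌋ × 265 = 187 × 265 mm
K5: ⌊265/2⌋ × 187 = 132 × 187 mm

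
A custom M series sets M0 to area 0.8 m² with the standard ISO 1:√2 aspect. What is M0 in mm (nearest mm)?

Let the short side be w mm. Then w · w√2 = 0.8 m² = 800,000 mm².
w² = 800,000/√2, so w ≈ 752.1 mm; long side = w√2 ≈ 1063.7 mm.

752 × 1064 mm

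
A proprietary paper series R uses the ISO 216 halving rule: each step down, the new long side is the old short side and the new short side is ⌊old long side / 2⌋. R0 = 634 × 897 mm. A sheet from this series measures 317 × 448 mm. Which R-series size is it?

R0: 634 × 897 mm
R1: 448 × 634 mm
R2: 317 × 448 mm
R3: 224 × 317 mm
→ matches R2.

R2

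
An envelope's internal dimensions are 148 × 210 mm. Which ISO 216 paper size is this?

A5 (148 × 210 mm)

Aspect ratio 210/148 ≈ 1.419 — close to the ISO √2 ≈ 1.414.
In the A-series (A0 area = 1 m²): A5 = 148 × 210 mm.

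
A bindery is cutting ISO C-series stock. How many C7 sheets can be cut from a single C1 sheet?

Each ISO step halves the sheet: 1 × C1 → 2 × C2 → 4 × C3 → 8 × C4 → …
From C1 to C7 is 6 halving steps: 2^6 = 64.

64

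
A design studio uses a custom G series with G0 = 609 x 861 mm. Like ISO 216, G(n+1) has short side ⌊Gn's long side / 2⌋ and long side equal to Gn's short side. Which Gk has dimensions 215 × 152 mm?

G0: 609 × 861 mm
G1: 430 × 609 mm
G2: 304 × 430 mm
G3: 215 × 304 mm
G4: 152 × 215 mm
G5: 107 × 152 mm
→ matches G4.

G4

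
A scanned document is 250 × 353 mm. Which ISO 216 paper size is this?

B4 (250 × 353 mm)

Aspect ratio 353/250 ≈ 1.412 — close to the ISO √2 ≈ 1.414.
In the B-series (B0 = 1000 × 1414 mm): B4 = 250 × 353 mm.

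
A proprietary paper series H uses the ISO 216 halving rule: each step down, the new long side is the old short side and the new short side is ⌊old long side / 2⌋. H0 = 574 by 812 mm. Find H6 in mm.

H1 = 406 × 574 mm (from H0 by 1 halving).
H2: ⌊574/2⌋ × 406 = 287 × 406 mm
H3: ⌊406/2⌋ × 287 = 203 × 287 mm
H4: ⌊287/2⌋ × 203 = 143 × 203 mm
H5: ⌊203/2⌋ × 143 = 101 × 143 mm
H6: ⌊143/2⌋ × 101 = 71 × 101 mm

71 × 101 mm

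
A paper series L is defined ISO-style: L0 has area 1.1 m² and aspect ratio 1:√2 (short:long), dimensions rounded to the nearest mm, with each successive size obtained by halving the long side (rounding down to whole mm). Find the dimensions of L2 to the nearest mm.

Let L0's short side be w mm. w · w√2 = 1.1 m² = 1,100,000 mm², so w ≈ 881.9 mm and w√2 ≈ 1247.3 mm → L0 = 882 × 1247 mm.
L1: ⌊1247/2⌋ × 882 = 623 × 882 mm
L2: ⌊882/2⌋ × 623 = 441 × 623 mm

441 × 623 mm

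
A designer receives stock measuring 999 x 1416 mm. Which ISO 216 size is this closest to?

Aspect ratio 1416/999 ≈ 1.417 — close to the ISO √2 ≈ 1.414.
In the B-series (B0 = 1000 × 1414 mm): B0 = 1000 × 1414 mm.
Off by 3 mm total — nearest standard size.

B0 (1000 × 1414 mm)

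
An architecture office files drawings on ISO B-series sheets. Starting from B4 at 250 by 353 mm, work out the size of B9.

B5: ⌊353/2⌋ × 250 = 176 × 250 mm
B6: ⌊250/2⌋ × 176 = 125 × 176 mm
B7: ⌊176/2⌋ × 125 = 88 × 125 mm
B8: ⌊125/2⌋ × 88 = 62 × 88 mm
B9: ⌊88/2⌋ × 62 = 44 × 62 mm

44 × 62 mm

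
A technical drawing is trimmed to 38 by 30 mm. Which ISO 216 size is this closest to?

C10 (28 × 40 mm)

Aspect ratio 38/30 ≈ 1.267 (ISO target is √2 ≈ 1.414).
In the C-series (envelope sizes, between A and B): C10 = 28 × 40 mm.
Off by 4 mm total — nearest standard size.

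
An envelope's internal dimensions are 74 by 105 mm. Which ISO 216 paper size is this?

Aspect ratio 105/74 ≈ 1.419 — close to the ISO √2 ≈ 1.414.
In the A-series (A0 area = 1 m²): A7 = 74 × 105 mm.

A7 (74 × 105 mm)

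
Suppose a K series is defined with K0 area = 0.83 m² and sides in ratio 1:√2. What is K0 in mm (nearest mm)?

Let the short side be w mm. Then w · w√2 = 0.83 m² = 830,000 mm².
w² = 830,000/√2, so w ≈ 766.1 mm; long side = w√2 ≈ 1083.4 mm.

766 × 1083 mm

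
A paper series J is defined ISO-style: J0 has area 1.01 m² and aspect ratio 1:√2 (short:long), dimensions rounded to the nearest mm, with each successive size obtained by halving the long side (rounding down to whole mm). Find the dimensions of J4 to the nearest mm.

Let J0's short side be w mm. w · w√2 = 1.01 m² = 1,010,000 mm², so w ≈ 845.1 mm and w√2 ≈ 1195.1 mm → J0 = 845 × 1195 mm.
J1: ⌊1195/2⌋ × 845 = 597 × 845 mm
J2: ⌊845/2⌋ × 597 = 422 × 597 mm
J3: ⌊597/2⌋ × 422 = 298 × 422 mm
J4: ⌊422/2⌋ × 298 = 211 × 298 mm

211 × 298 mm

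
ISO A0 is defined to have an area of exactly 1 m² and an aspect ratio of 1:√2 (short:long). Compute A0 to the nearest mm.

841 × 1189 mm

Let the short side be w mm. Then the long side is w√2 and w · w√2 = 10⁶ mm².
w² = 10⁶/√2, so w = 1000 / 2^(1/4) ≈ 840.9 mm; long side = 1000 · 2^(1/4) ≈ 1189.2 mm.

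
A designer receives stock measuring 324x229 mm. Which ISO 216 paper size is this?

Aspect ratio 324/229 ≈ 1.415 — close to the ISO √2 ≈ 1.414.
In the C-series (envelope sizes, between A and B): C4 = 229 × 324 mm.

C4 (229 × 324 mm)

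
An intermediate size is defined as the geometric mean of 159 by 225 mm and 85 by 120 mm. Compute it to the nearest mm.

Short side: √(159 · 85) = √13515 ≈ 116.3 → 116 mm
Long side: √(225 · 120) = √27000 ≈ 164.3 → 164 mm

116 × 164 mm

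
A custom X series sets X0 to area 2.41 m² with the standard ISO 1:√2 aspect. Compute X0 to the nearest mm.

Let the short side be w mm. Then w · w√2 = 2.41 m² = 2,410,000 mm².
w² = 2,410,000/√2, so w ≈ 1305.4 mm; long side = w√2 ≈ 1846.1 mm.

1305 × 1846 mm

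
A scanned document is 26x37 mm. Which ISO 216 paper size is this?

Aspect ratio 37/26 ≈ 1.423 — close to the ISO √2 ≈ 1.414.
In the A-series (A0 area = 1 m²): A10 = 26 × 37 mm.

A10 (26 × 37 mm)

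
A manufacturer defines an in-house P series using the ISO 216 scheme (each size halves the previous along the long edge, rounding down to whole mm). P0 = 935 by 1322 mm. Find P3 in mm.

330 × 467 mm

P1 = 661 × 935 mm (from P0 by 1 halving).
P2: ⌊935/2⌋ × 661 = 467 × 661 mm
P3: ⌊661/2⌋ × 467 = 330 × 467 mm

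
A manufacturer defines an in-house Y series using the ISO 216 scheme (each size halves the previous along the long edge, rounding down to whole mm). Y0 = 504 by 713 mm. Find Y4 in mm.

126 × 178 mm

Y1: ⌊713/2⌋ × 504 = 356 × 504 mm
Y2: ⌊504/2⌋ × 356 = 252 × 356 mm
Y3: ⌊356/2⌋ × 252 = 178 × 252 mm
Y4: ⌊252/2⌋ × 178 = 126 × 178 mm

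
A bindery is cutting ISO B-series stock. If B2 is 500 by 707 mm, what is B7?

B3: ⌊707/2⌋ × 500 = 353 × 500 mm
B4: ⌊500/2⌋ × 353 = 250 × 353 mm
B5: ⌊353/2⌋ × 250 = 176 × 250 mm
B6: ⌊250/2⌋ × 176 = 125 × 176 mm
B7: ⌊176/2⌋ × 125 = 88 × 125 mm

88 × 125 mm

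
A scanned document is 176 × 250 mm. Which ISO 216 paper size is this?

B5 (176 × 250 mm)

Aspect ratio 250/176 ≈ 1.420 — close to the ISO √2 ≈ 1.414.
In the B-series (B0 = 1000 × 1414 mm): B5 = 176 × 250 mm.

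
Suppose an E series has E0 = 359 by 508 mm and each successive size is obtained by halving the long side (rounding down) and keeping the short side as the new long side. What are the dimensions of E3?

127 × 179 mm

E1: ⌊508/2⌋ × 359 = 254 × 359 mm
E2: ⌊359/2⌋ × 254 = 179 × 254 mm
E3: ⌊254/2⌋ × 179 = 127 × 179 mm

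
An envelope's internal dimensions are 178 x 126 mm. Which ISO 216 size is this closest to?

Aspect ratio 178/126 ≈ 1.413 — close to the ISO √2 ≈ 1.414.
In the B-series (B0 = 1000 × 1414 mm): B6 = 125 × 176 mm.
Off by 3 mm total — nearest standard size.

B6 (125 × 176 mm)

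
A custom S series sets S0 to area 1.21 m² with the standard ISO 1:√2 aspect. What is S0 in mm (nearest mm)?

925 × 1308 mm

Let the short side be w mm. Then w · w√2 = 1.21 m² = 1,210,000 mm².
w² = 1,210,000/√2, so w ≈ 925.0 mm; long side = w√2 ≈ 1308.1 mm.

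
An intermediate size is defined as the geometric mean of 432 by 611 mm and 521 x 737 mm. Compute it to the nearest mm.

Short side: √(432 · 521) = √225072 ≈ 474.4 → 474 mm
Long side: √(611 · 737) = √450307 ≈ 671.0 → 671 mm

474 × 671 mm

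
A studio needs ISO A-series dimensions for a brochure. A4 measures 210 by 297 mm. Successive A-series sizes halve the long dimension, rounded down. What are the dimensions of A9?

A5: ⌊297/2⌋ × 210 = 148 × 210 mm
A6: ⌊210/2⌋ × 148 = 105 × 148 mm
A7: ⌊148/2⌋ × 105 = 74 × 105 mm
A8: ⌊105/2⌋ × 74 = 52 × 74 mm
A9: ⌊74/2⌋ × 52 = 37 × 52 mm

37 × 52 mm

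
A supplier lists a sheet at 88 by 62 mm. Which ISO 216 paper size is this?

Aspect ratio 88/62 ≈ 1.419 — close to the ISO √2 ≈ 1.414.
In the B-series (B0 = 1000 × 1414 mm): B8 = 62 × 88 mm.

B8 (62 × 88 mm)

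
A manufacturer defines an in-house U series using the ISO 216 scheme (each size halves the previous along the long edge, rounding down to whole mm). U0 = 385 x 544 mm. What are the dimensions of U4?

U1 = 272 × 385 mm (from U0 by 1 halving).
U2: ⌊385/2⌋ × 272 = 192 × 272 mm
U3: ⌊272/2⌋ × 192 = 136 × 192 mm
U4: ⌊192/2⌋ × 136 = 96 × 136 mm

96 × 136 mm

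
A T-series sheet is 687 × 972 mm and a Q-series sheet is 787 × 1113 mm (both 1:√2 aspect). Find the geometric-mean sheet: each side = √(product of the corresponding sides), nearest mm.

735 × 1040 mm

Short side: √(687 · 787) = √540669 ≈ 735.3 → 735 mm
Long side: √(972 · 1113) = √1081836 ≈ 1040.1 → 1040 mm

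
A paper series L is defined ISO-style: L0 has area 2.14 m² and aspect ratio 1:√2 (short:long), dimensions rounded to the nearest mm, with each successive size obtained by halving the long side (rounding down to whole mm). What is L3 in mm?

Let L0's short side be w mm. w · w√2 = 2.14 m² = 2,140,000 mm², so w ≈ 1230.1 mm and w√2 ≈ 1739.7 mm → L0 = 1230 × 1740 mm.
L1: ⌊1740/2⌋ × 1230 = 870 × 1230 mm
L2: ⌊1230/2⌋ × 870 = 615 × 870 mm
L3: ⌊870/2⌋ × 615 = 435 × 615 mm

435 × 615 mm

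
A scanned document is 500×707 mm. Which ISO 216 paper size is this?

Aspect ratio 707/500 ≈ 1.414 — close to the ISO √2 ≈ 1.414.
In the B-series (B0 = 1000 × 1414 mm): B2 = 500 × 707 mm.

B2 (500 × 707 mm)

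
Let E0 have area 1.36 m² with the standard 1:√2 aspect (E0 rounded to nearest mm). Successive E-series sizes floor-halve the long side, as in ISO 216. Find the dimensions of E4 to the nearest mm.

Let E0's short side be w mm. w · w√2 = 1.36 m² = 1,360,000 mm², so w ≈ 980.6 mm and w√2 ≈ 1386.8 mm → E0 = 981 × 1387 mm.
E1: ⌊1387/2⌋ × 981 = 693 × 981 mm
E2: ⌊981/2⌋ × 693 = 490 × 693 mm
E3: ⌊693/2⌋ × 490 = 346 × 490 mm
E4: ⌊490/2⌋ × 346 = 245 × 346 mm

245 × 346 mm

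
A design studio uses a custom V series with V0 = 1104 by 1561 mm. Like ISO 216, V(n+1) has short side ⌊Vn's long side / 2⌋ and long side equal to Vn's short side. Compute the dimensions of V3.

390 × 552 mm

V1 = 780 × 1104 mm (from V0 by 1 halving).
V2: ⌊1104/2⌋ × 780 = 552 × 780 mm
V3: ⌊780/2⌋ × 552 = 390 × 552 mm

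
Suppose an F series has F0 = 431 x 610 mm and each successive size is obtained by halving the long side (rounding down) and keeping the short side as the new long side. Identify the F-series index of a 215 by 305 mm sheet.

F0: 431 × 610 mm
F1: 305 × 431 mm
F2: 215 × 305 mm
F3: 152 × 215 mm
→ matches F2.

F2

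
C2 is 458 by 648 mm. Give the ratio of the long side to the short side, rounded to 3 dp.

648 / 458 = 1.415
Matches √2 ≈ 1.414 — the ISO 216 defining ratio.

1.415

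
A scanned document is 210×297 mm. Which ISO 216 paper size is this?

A4 (210 × 297 mm)

Aspect ratio 297/210 ≈ 1.414 — close to the ISO √2 ≈ 1.414.
In the A-series (A0 area = 1 m²): A4 = 210 × 297 mm.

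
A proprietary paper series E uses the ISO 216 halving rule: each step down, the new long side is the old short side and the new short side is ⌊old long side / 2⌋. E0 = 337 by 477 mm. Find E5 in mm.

59 × 84 mm

E1: ⌊477/2⌋ × 337 = 238 × 337 mm
E2: ⌊337/2⌋ × 238 = 168 × 238 mm
E3: ⌊238/2⌋ × 168 = 119 × 168 mm
E4: ⌊168/2⌋ × 119 = 84 × 119 mm
E5: ⌊119/2⌋ × 84 = 59 × 84 mm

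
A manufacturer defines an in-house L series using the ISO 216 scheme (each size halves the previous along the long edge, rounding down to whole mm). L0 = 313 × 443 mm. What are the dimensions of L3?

L1: ⌊443/2⌋ × 313 = 221 × 313 mm
L2: ⌊313/2⌋ × 221 = 156 × 221 mm
L3: ⌊221/2⌋ × 156 = 110 × 156 mm

110 × 156 mm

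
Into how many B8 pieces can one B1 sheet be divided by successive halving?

Each ISO step halves the sheet: 1 × B1 → 2 × B2 → 4 × B3 → 8 × B4 → …
From B1 to B8 is 7 halving steps: 2^7 = 128.

128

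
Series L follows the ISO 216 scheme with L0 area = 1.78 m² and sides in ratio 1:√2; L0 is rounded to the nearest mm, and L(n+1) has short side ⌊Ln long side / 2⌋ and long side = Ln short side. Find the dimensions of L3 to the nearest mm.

Let L0's short side be w mm. w · w√2 = 1.78 m² = 1,780,000 mm², so w ≈ 1121.9 mm and w√2 ≈ 1586.6 mm → L0 = 1122 × 1587 mm.
L1: ⌊1587/2⌋ × 1122 = 793 × 1122 mm
L2: ⌊1122/2⌋ × 793 = 561 × 793 mm
L3: ⌊793/2⌋ × 561 = 396 × 561 mm

396 × 561 mm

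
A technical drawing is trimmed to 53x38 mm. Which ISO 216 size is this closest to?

Aspect ratio 53/38 ≈ 1.395 (ISO target is √2 ≈ 1.414).
In the A-series (A0 area = 1 m²): A9 = 37 × 52 mm.
Off by 2 mm total — nearest standard size.

A9 (37 × 52 mm)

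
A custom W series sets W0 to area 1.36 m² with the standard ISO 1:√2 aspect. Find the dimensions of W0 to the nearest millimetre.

981 × 1387 mm

Let the short side be w mm. Then w · w√2 = 1.36 m² = 1,360,000 mm².
w² = 1,360,000/√2, so w ≈ 980.6 mm; long side = w√2 ≈ 1386.8 mm.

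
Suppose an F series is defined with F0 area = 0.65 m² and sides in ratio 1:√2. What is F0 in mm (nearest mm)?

678 × 959 mm

Let the short side be w mm. Then w · w√2 = 0.65 m² = 650,000 mm².
w² = 650,000/√2, so w ≈ 678.0 mm; long side = w√2 ≈ 958.8 mm.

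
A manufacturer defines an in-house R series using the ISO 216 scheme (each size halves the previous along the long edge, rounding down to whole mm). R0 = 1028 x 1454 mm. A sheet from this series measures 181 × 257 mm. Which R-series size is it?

R0: 1028 × 1454 mm
R1: 727 × 1028 mm
R2: 514 × 727 mm
R3: 363 × 514 mm
R4: 257 × 363 mm
R5: 181 × 257 mm
R6: 128 × 181 mm
→ matches R5.

R5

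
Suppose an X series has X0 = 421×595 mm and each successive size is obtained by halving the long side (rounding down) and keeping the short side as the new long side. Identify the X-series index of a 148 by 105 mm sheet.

X0: 421 × 595 mm
X1: 297 × 421 mm
X2: 210 × 297 mm
X3: 148 × 210 mm
X4: 105 × 148 mm
X5: 74 × 105 mm
→ matches X4.

X4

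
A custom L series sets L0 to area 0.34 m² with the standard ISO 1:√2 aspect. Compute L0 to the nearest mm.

Let the short side be w mm. Then w · w√2 = 0.34 m² = 340,000 mm².
w² = 340,000/√2, so w ≈ 490.3 mm; long side = w√2 ≈ 693.4 mm.

490 × 693 mm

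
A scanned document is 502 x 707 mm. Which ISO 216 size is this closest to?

Aspect ratio 707/502 ≈ 1.408 — close to the ISO √2 ≈ 1.414.
In the B-series (B0 = 1000 × 1414 mm): B2 = 500 × 707 mm.
Off by 2 mm total — nearest standard size.

B2 (500 × 707 mm)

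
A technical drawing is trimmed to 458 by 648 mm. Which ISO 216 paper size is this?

Aspect ratio 648/458 ≈ 1.415 — close to the ISO √2 ≈ 1.414.
In the C-series (envelope sizes, between A and B): C2 = 458 × 648 mm.

C2 (458 × 648 mm)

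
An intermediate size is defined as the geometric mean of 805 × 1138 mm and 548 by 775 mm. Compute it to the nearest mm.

664 × 939 mm

Short side: √(805 · 548) = √441140 ≈ 664.2 → 664 mm
Long side: √(1138 · 775) = √881950 ≈ 939.1 → 939 mm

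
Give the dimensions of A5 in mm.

148 × 210 mm

A0 = 841 × 1189 mm (A0 has area 1 m², aspect 1:√2).
A1: ⌊1189/2⌋ × 841 = 594 × 841 mm
A2: ⌊841/2⌋ × 594 = 420 × 594 mm
A3: ⌊594/2⌋ × 420 = 297 × 420 mm
A4: ⌊420/2⌋ × 297 = 210 × 297 mm
A5: ⌊297/2⌋ × 210 = 148 × 210 mm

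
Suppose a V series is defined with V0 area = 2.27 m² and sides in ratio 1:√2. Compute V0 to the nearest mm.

Let the short side be w mm. Then w · w√2 = 2.27 m² = 2,270,000 mm².
w² = 2,270,000/√2, so w ≈ 1266.9 mm; long side = w√2 ≈ 1791.7 mm.

1267 × 1792 mm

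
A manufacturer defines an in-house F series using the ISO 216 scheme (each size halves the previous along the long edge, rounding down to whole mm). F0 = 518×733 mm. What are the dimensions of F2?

F1: ⌊733/2⌋ × 518 = 366 × 518 mm
F2: ⌊518/2⌋ × 366 = 259 × 366 mm

259 × 366 mm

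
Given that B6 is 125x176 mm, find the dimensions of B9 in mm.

B7: ⌊176/2⌋ × 125 = 88 × 125 mm
B8: ⌊125/2⌋ × 88 = 62 × 88 mm
B9: ⌊88/2⌋ × 62 = 44 × 62 mm

44 × 62 mm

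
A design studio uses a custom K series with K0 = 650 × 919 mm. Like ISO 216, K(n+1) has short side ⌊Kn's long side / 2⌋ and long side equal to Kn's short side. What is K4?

162 × 229 mm

K1: ⌊919/2⌋ × 650 = 459 × 650 mm
K2: ⌊650/2⌋ × 459 = 325 × 459 mm
K3: ⌊459/2⌋ × 325 = 229 × 325 mm
K4: ⌊325/2⌋ × 229 = 162 × 229 mm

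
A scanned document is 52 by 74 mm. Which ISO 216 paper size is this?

A8 (52 × 74 mm)

Aspect ratio 74/52 ≈ 1.423 — close to the ISO √2 ≈ 1.414.
In the A-series (A0 area = 1 m²): A8 = 52 × 74 mm.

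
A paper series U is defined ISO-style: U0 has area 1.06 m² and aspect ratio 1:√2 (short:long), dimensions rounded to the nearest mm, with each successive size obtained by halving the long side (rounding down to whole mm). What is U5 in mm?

Let U0's short side be w mm. w · w√2 = 1.06 m² = 1,060,000 mm², so w ≈ 865.8 mm and w√2 ≈ 1224.4 mm → U0 = 866 × 1224 mm.
U1: ⌊1224/2⌋ × 866 = 612 × 866 mm
U2: ⌊866/2⌋ × 612 = 433 × 612 mm
U3: ⌊612/2⌋ × 433 = 306 × 433 mm
U4: ⌊433/2⌋ × 306 = 216 × 306 mm
U5: ⌊306/2⌋ × 216 = 153 × 216 mm

153 × 216 mm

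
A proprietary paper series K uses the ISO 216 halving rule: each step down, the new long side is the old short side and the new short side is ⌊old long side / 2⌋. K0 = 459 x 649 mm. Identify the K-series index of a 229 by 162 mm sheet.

K3

K0: 459 × 649 mm
K1: 324 × 459 mm
K2: 229 × 324 mm
K3: 162 × 229 mm
K4: 114 × 162 mm
→ matches K3.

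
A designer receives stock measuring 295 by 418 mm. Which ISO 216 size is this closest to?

Aspect ratio 418/295 ≈ 1.417 — close to the ISO √2 ≈ 1.414.
In the A-series (A0 area = 1 m²): A3 = 297 × 420 mm.
Off by 4 mm total — nearest standard size.

A3 (297 × 420 mm)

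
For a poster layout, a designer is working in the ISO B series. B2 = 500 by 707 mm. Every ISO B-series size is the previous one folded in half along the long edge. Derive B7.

88 × 125 mm

B3: ⌊707/2⌋ × 500 = 353 × 500 mm
B4: ⌊500/2⌋ × 353 = 250 × 353 mm
B5: ⌊353/2⌋ × 250 = 176 × 250 mm
B6: ⌊250/2⌋ × 176 = 125 × 176 mm
B7: ⌊176/2⌋ × 125 = 88 × 125 mm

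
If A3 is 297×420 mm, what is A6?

A4: ⌊420/2⌋ × 297 = 210 × 297 mm
A5: ⌊297/2⌋ × 210 = 148 × 210 mm
A6: ⌊210/2⌋ × 148 = 105 × 148 mm

105 × 148 mm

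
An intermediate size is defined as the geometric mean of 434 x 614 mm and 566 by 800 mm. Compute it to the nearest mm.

Short side: √(434 · 566) = √245644 ≈ 495.6 → 496 mm
Long side: √(614 · 800) = √491200 ≈ 700.9 → 701 mm

496 × 701 mm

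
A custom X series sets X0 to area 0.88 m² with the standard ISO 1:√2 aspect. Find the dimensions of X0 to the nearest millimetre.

789 × 1116 mm

Let the short side be w mm. Then w · w√2 = 0.88 m² = 880,000 mm².
w² = 880,000/√2, so w ≈ 788.8 mm; long side = w√2 ≈ 1115.6 mm.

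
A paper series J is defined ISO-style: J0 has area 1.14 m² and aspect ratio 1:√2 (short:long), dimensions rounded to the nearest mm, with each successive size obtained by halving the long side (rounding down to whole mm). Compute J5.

158 × 224 mm

Let J0's short side be w mm. w · w√2 = 1.14 m² = 1,140,000 mm², so w ≈ 897.8 mm and w√2 ≈ 1269.7 mm → J0 = 898 × 1270 mm.
J1: ⌊1270/2⌋ × 898 = 635 × 898 mm
J2: ⌊898/2⌋ × 635 = 449 × 635 mm
J3: ⌊635/2⌋ × 449 = 317 × 449 mm
J4: ⌊449/2⌋ × 317 = 224 × 317 mm
J5: ⌊317/2⌋ × 224 = 158 × 224 mm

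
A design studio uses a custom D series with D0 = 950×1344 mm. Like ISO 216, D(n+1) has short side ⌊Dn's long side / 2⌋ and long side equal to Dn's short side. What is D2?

475 × 672 mm

D1: ⌊1344/2⌋ × 950 = 672 × 950 mm
D2: ⌊950/2⌋ × 672 = 475 × 672 mm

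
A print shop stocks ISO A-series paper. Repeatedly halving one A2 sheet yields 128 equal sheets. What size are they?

128 = 2^7, so 7 halving steps.
A2 → A3 → … → A9 after 7 steps.

A9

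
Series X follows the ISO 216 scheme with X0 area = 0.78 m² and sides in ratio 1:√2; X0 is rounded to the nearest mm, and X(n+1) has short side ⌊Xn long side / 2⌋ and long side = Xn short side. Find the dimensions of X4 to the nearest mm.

185 × 262 mm

Let X0's short side be w mm. w · w√2 = 0.78 m² = 780,000 mm², so w ≈ 742.7 mm and w√2 ≈ 1050.3 mm → X0 = 743 × 1050 mm.
X1: ⌊1050/2⌋ × 743 = 525 × 743 mm
X2: ⌊743/2⌋ × 525 = 371 × 525 mm
X3: ⌊525/2⌋ × 371 = 262 × 371 mm
X4: ⌊371/2⌋ × 262 = 185 × 262 mm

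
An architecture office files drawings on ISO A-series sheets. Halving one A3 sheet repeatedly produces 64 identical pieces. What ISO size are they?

64 = 2^6, so 6 halving steps.
A3 → A4 → … → A9 after 6 steps.

A9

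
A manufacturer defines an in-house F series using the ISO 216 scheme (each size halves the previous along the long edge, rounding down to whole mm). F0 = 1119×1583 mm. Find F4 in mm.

F1: ⌊1583/2⌋ × 1119 = 791 × 1119 mm
F2: ⌊1119/2⌋ × 791 = 559 × 791 mm
F3: ⌊791/2⌋ × 559 = 395 × 559 mm
F4: ⌊559/2⌋ × 395 = 279 × 395 mm

279 × 395 mm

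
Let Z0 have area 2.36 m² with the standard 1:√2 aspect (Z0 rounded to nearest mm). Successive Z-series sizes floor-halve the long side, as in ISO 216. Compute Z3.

Let Z0's short side be w mm. w · w√2 = 2.36 m² = 2,360,000 mm², so w ≈ 1291.8 mm and w√2 ≈ 1826.9 mm → Z0 = 1292 × 1827 mm.
Z1: ⌊1827/2⌋ × 1292 = 913 × 1292 mm
Z2: ⌊1292/2⌋ × 913 = 646 × 913 mm
Z3: ⌊913/2⌋ × 646 = 456 × 646 mm

456 × 646 mm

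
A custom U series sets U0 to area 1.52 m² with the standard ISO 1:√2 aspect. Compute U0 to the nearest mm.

Let the short side be w mm. Then w · w√2 = 1.52 m² = 1,520,000 mm².
w² = 1,520,000/√2, so w ≈ 1036.7 mm; long side = w√2 ≈ 1466.2 mm.

1037 × 1466 mm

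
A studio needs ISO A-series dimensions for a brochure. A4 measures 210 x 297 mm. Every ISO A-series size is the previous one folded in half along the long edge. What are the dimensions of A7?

74 × 105 mm

A5: ⌊297/2⌋ × 210 = 148 × 210 mm
A6: ⌊210/2⌋ × 148 = 105 × 148 mm
A7: ⌊148/2⌋ × 105 = 74 × 105 mm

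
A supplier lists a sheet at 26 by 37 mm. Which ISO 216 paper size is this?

A10 (26 × 37 mm)

Aspect ratio 37/26 ≈ 1.423 — close to the ISO √2 ≈ 1.414.
In the A-series (A0 area = 1 m²): A10 = 26 × 37 mm.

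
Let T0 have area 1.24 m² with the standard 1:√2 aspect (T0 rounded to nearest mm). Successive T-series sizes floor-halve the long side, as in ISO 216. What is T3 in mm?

Let T0's short side be w mm. w · w√2 = 1.24 m² = 1,240,000 mm², so w ≈ 936.4 mm and w√2 ≈ 1324.2 mm → T0 = 936 × 1324 mm.
T1: ⌊1324/2⌋ × 936 = 662 × 936 mm
T2: ⌊936/2⌋ × 662 = 468 × 662 mm
T3: ⌊662/2⌋ × 468 = 331 × 468 mm

331 × 468 mm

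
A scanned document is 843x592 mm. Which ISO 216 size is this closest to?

Aspect ratio 843/592 ≈ 1.424 — close to the ISO √2 ≈ 1.414.
In the A-series (A0 area = 1 m²): A1 = 594 × 841 mm.
Off by 4 mm total — nearest standard size.

A1 (594 × 841 mm)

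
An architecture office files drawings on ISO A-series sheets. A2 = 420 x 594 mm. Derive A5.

A3: ⌊594/2⌋ × 420 = 297 × 420 mm
A4: ⌊420/2⌋ × 297 = 210 × 297 mm
A5: ⌊297/2⌋ × 210 = 148 × 210 mm

148 × 210 mm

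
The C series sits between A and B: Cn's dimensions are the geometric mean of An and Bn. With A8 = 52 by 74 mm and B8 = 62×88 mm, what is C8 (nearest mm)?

57 × 81 mm

Short side: √(52 · 62) = √3224 ≈ 56.8 → 57 mm
Long side: √(74 · 88) = √6512 ≈ 80.7 → 81 mm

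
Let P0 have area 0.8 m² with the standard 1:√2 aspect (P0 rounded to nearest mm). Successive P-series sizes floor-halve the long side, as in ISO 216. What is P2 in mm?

376 × 532 mm

Let P0's short side be w mm. w · w√2 = 0.8 m² = 800,000 mm², so w ≈ 752.1 mm and w√2 ≈ 1063.7 mm → P0 = 752 × 1064 mm.
P1: ⌊1064/2⌋ × 752 = 532 × 752 mm
P2: ⌊752/2⌋ × 532 = 376 × 532 mm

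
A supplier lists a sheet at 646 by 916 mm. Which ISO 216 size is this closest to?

Aspect ratio 916/646 ≈ 1.418 — close to the ISO √2 ≈ 1.414.
In the C-series (envelope sizes, between A and B): C1 = 648 × 917 mm.
Off by 3 mm total — nearest standard size.

C1 (648 × 917 mm)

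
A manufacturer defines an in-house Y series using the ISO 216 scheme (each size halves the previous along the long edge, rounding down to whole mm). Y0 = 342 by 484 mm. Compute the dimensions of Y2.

Y1: ⌊484/2⌋ × 342 = 242 × 342 mm
Y2: ⌊342/2⌋ × 242 = 171 × 242 mm

171 × 242 mm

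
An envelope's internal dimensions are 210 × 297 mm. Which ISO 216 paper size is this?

Aspect ratio 297/210 ≈ 1.414 — close to the ISO √2 ≈ 1.414.
In the A-series (A0 area = 1 m²): A4 = 210 × 297 mm.

A4 (210 × 297 mm)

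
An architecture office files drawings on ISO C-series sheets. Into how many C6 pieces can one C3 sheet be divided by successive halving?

C3 = 324 × 458 mm; C6 = 114 × 162 mm.
Each halving step doubles the count; 3 steps from C3 to C6.
2^3 = 8.

8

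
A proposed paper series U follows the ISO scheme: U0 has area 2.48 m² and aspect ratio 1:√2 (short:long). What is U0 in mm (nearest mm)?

Let the short side be w mm. Then w · w√2 = 2.48 m² = 2,480,000 mm².
w² = 2,480,000/√2, so w ≈ 1324.2 mm; long side = w√2 ≈ 1872.8 mm.

1324 × 1873 mm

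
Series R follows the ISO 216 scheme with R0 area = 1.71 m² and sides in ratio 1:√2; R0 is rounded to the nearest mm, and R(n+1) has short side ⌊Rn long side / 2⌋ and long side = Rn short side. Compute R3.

Let R0's short side be w mm. w · w√2 = 1.71 m² = 1,710,000 mm², so w ≈ 1099.6 mm and w√2 ≈ 1555.1 mm → R0 = 1100 × 1555 mm.
R1: ⌊1555/2⌋ × 1100 = 777 × 1100 mm
R2: ⌊1100/2⌋ × 777 = 550 × 777 mm
R3: ⌊777/2⌋ × 550 = 388 × 550 mm

388 × 550 mm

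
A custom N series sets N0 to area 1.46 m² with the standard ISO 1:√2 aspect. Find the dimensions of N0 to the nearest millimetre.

Let the short side be w mm. Then w · w√2 = 1.46 m² = 1,460,000 mm².
w² = 1,460,000/√2, so w ≈ 1016.1 mm; long side = w√2 ≈ 1436.9 mm.

1016 × 1437 mm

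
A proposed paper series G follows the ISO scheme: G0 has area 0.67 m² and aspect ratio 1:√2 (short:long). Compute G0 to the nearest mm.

688 × 973 mm

Let the short side be w mm. Then w · w√2 = 0.67 m² = 670,000 mm².
w² = 670,000/√2, so w ≈ 688.3 mm; long side = w√2 ≈ 973.4 mm.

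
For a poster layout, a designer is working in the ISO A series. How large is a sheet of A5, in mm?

A0 = 841 × 1189 mm (A0 has area 1 m², aspect 1:√2).
A1: ⌊1189/2⌋ × 841 = 594 × 841 mm
A2: ⌊841/2⌋ × 594 = 420 × 594 mm
A3: ⌊594/2⌋ × 420 = 297 × 420 mm
A4: ⌊420/2⌋ × 297 = 210 × 297 mm
A5: ⌊297/2⌋ × 210 = 148 × 210 mm

148 × 210 mm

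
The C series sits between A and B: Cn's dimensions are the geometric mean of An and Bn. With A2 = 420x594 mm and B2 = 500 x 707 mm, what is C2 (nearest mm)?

458 × 648 mm

Short side: √(420 · 500) = √210000 ≈ 458.3 → 458 mm
Long side: √(594 · 707) = √419958 ≈ 648.0 → 648 mm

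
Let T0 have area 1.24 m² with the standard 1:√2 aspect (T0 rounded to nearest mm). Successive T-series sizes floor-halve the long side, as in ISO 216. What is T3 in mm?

331 × 468 mm

Let T0's short side be w mm. w · w√2 = 1.24 m² = 1,240,000 mm², so w ≈ 936.4 mm and w√2 ≈ 1324.2 mm → T0 = 936 × 1324 mm.
T1: ⌊1324/2⌋ × 936 = 662 × 936 mm
T2: ⌊936/2⌋ × 662 = 468 × 662 mm
T3: ⌊662/2⌋ × 468 = 331 × 468 mm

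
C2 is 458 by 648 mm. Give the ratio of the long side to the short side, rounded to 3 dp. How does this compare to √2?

648 / 458 = 1.415
Matches √2 ≈ 1.414 — the ISO 216 defining ratio.

1.415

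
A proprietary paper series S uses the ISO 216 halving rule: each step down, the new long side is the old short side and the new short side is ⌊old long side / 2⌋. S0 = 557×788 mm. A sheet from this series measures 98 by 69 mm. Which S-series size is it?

S6

S0: 557 × 788 mm
S1: 394 × 557 mm
S2: 278 × 394 mm
S3: 197 × 278 mm
S4: 139 × 197 mm
S5: 98 × 139 mm
S6: 69 × 98 mm
S7: 49 × 69 mm
→ matches S6.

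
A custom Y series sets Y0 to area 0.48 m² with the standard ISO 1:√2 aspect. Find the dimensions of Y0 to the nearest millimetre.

583 × 824 mm

Let the short side be w mm. Then w · w√2 = 0.48 m² = 480,000 mm².
w² = 480,000/√2, so w ≈ 582.6 mm; long side = w√2 ≈ 823.9 mm.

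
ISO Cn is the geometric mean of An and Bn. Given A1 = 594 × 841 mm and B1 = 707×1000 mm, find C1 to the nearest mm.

648 × 917 mm

Short side: √(594 · 707) = √419958 ≈ 648.0 → 648 mm
Long side: √(841 · 1000) = √841000 ≈ 917.1 → 917 mm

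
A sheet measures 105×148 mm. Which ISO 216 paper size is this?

A6 (105 × 148 mm)

Aspect ratio 148/105 ≈ 1.410 — close to the ISO √2 ≈ 1.414.
In the A-series (A0 area = 1 m²): A6 = 105 × 148 mm.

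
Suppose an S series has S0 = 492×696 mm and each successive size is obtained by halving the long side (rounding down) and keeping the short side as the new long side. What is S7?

S1 = 348 × 492 mm (from S0 by 1 halving).
S2: ⌊492/2⌋ × 348 = 246 × 348 mm
S3: ⌊348/2⌋ × 246 = 174 × 246 mm
S4: ⌊246/2⌋ × 174 = 123 × 174 mm
S5: ⌊174/2⌋ × 123 = 87 × 123 mm
S6: ⌊123/2⌋ × 87 = 61 × 87 mm
S7: ⌊87/2⌋ × 61 = 43 × 61 mm

43 × 61 mm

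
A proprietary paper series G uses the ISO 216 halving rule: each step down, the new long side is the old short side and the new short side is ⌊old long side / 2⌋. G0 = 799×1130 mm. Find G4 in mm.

199 × 282 mm

G1: ⌊1130/2⌋ × 799 = 565 × 799 mm
G2: ⌊799/2⌋ × 565 = 399 × 565 mm
G3: ⌊565/2⌋ × 399 = 282 × 399 mm
G4: ⌊399/2⌋ × 282 = 199 × 282 mm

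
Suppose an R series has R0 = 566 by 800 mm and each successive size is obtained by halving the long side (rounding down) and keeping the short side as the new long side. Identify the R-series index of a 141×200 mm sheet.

R4

R0: 566 × 800 mm
R1: 400 × 566 mm
R2: 283 × 400 mm
R3: 200 × 283 mm
R4: 141 × 200 mm
R5: 100 × 141 mm
→ matches R4.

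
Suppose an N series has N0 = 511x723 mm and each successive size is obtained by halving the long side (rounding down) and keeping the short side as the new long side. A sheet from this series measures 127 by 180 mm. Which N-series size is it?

N0: 511 × 723 mm
N1: 361 × 511 mm
N2: 255 × 361 mm
N3: 180 × 255 mm
N4: 127 × 180 mm
N5: 90 × 127 mm
→ matches N4.

N4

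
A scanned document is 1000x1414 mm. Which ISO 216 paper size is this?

Aspect ratio 1414/1000 ≈ 1.414 — close to the ISO √2 ≈ 1.414.
In the B-series (B0 = 1000 × 1414 mm): B0 = 1000 × 1414 mm.

B0 (1000 × 1414 mm)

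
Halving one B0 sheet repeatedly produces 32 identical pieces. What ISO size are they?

32 = 2^5, so 5 halving steps.
B0 → B1 → … → B5 after 5 steps.

B5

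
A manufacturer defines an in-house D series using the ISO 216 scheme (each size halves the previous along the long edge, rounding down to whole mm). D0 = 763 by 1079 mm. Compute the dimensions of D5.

D1 = 539 × 763 mm (from D0 by 1 halving).
D2: ⌊763/2⌋ × 539 = 381 × 539 mm
D3: ⌊539/2⌋ × 381 = 269 × 381 mm
D4: ⌊381/2⌋ × 269 = 190 × 269 mm
D5: ⌊269/2⌋ × 190 = 134 × 190 mm

134 × 190 mm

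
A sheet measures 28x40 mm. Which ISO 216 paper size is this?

C10 (28 × 40 mm)

Aspect ratio 40/28 ≈ 1.429 — close to the ISO √2 ≈ 1.414.
In the C-series (envelope sizes, between A and B): C10 = 28 × 40 mm.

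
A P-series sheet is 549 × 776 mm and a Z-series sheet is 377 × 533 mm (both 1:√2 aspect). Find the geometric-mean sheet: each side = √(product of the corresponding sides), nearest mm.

455 × 643 mm

Short side: √(549 · 377) = √206973 ≈ 454.9 → 455 mm
Long side: √(776 · 533) = √413608 ≈ 643.1 → 643 mm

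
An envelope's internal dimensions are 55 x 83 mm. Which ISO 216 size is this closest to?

Aspect ratio 83/55 ≈ 1.509 (ISO target is √2 ≈ 1.414).
In the C-series (envelope sizes, between A and B): C8 = 57 × 81 mm.
Off by 4 mm total — nearest standard size.

C8 (57 × 81 mm)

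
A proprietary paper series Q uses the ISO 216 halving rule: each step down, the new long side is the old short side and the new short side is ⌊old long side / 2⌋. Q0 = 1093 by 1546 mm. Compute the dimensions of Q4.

Q1: ⌊1546/2⌋ × 1093 = 773 × 1093 mm
Q2: ⌊1093/2⌋ × 773 = 546 × 773 mm
Q3: ⌊773/2⌋ × 546 = 386 × 546 mm
Q4: ⌊546/2⌋ × 386 = 273 × 386 mm

273 × 386 mm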